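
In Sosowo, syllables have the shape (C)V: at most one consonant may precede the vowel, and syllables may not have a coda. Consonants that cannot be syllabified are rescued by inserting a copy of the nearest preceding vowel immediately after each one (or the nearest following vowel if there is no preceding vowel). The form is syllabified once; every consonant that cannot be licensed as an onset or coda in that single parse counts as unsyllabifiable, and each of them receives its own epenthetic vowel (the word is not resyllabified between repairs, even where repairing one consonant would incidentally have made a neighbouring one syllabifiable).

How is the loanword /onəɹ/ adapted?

onəɹə

Syllabifying with onset maximization leaves /ɹ/ stranded (no codas are permitted; onsets are limited to one consonant).
Epenthesis after each stranded consonant: /ɹ/ → /ɹə/.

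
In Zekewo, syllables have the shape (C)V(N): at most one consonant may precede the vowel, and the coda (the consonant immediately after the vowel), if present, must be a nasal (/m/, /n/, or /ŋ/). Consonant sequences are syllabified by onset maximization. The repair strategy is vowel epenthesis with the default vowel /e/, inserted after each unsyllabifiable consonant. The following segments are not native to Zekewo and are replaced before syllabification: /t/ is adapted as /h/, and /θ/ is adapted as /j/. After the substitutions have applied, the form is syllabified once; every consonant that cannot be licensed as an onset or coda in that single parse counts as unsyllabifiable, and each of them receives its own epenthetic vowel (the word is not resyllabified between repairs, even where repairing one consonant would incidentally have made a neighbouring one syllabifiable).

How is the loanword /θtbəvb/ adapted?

Substitution: /θ/ → /j/, /t/ → /h/, giving /jhbəvb/.
Under (C)V(N), the unsyllabifiable consonants are /j/, /h/, /v/, /b/ (only a nasal (/m/, /n/, or /ŋ/) is licensed in coda position; onsets are limited to one consonant).
Epenthesis after each stranded consonant: /j/ → /je/, /h/ → /he/, /v/ → /ve/, /b/ → /be/.

jehebəvebe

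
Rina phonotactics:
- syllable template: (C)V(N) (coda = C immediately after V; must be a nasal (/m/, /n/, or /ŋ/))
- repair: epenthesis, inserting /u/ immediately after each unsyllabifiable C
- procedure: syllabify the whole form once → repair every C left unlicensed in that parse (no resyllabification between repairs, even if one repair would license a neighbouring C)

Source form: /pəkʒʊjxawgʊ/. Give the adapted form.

pəkuʒʊjuxawugʊ

Under (C)V(N), the unsyllabifiable consonants are /k/, /j/, /w/ (only a nasal (/m/, /n/, or /ŋ/) is licensed in coda position; onsets are limited to one consonant).
Epenthesis after each stranded consonant: /k/ → /ku/, /j/ → /ju/, /w/ → /wu/.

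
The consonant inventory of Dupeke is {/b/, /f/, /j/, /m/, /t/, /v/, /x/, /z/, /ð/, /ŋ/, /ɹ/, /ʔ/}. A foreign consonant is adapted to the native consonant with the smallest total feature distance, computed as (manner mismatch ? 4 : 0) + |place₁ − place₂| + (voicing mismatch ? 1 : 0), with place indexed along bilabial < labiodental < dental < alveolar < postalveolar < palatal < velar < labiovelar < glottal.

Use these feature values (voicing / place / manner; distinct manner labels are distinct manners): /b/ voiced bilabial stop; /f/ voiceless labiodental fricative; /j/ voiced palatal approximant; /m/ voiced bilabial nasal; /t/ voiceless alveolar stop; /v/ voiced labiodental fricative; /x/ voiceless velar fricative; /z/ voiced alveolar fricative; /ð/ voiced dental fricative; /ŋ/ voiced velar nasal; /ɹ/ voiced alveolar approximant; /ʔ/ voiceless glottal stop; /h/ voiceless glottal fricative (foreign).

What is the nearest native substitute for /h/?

x

/x/ is closest: same manner (fricative), place distance 2 (glottal→velar), same voicing; total 2. Next closest is /ʔ/ at distance 4.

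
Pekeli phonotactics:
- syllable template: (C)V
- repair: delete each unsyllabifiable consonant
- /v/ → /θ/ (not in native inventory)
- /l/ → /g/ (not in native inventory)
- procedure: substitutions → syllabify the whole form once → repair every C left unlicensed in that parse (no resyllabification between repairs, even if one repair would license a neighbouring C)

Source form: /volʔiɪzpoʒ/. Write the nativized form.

Substitution: /v/ → /θ/, /l/ → /g/, giving /θogʔiɪzpoʒ/.
Syllabifying with onset maximization leaves /g/, /z/, /ʒ/ stranded (no codas are permitted; onsets are limited to one consonant).
Each unlicensed consonant is deleted: /g/, /z/, /ʒ/.

θoʔiɪpo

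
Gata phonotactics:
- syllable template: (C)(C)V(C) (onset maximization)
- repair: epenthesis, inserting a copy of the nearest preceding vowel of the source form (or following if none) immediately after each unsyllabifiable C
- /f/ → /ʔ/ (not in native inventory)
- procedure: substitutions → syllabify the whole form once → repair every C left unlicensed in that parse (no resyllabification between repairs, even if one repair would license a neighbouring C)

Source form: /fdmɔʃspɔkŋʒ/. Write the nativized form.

ʔɔdmɔʃspɔkŋɔʒɔ

Substitution: /f/ → /ʔ/, giving /ʔdmɔʃspɔkŋʒ/.
The consonants /ʔ/, /ŋ/, /ʒ/ cannot be parsed into a legal (C)(C)V(C) syllable (at most one coda consonant is licensed; onsets may contain at most 2 consonants).
Inserting the epenthetic vowel yields /ʔ/ → /ʔɔ/, /ŋ/ → /ŋɔ/, /ʒ/ → /ʒɔ/.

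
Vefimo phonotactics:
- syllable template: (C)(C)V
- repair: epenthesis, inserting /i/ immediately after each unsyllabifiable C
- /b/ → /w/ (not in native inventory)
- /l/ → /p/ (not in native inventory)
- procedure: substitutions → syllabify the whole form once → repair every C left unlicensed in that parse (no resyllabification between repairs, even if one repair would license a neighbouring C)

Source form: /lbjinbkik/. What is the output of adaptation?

Substitution: /l/ → /p/, /b/ → /w/, giving /pwjinwkik/.
Under (C)(C)V, the unsyllabifiable consonants are /p/, /n/, /k/ (no codas are permitted; onsets may contain at most 2 consonants).
Each unlicensed consonant becomes the onset of a new syllable: /p/ → /pi/, /n/ → /ni/, /k/ → /ki/.

piwjiniwkiki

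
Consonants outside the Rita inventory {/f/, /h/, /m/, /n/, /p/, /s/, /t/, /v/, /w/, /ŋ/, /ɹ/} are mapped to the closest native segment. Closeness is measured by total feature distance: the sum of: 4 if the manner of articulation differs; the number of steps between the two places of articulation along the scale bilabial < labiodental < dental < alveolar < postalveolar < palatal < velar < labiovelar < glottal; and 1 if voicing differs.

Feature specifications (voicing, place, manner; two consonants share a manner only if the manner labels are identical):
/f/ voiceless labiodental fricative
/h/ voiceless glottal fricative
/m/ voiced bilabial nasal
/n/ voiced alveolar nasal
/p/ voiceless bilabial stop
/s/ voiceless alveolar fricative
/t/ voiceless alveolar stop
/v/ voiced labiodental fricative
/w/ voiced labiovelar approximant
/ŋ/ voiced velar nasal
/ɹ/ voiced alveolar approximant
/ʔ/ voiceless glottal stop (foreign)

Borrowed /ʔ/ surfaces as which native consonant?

/h/ is closest: manner differs (stop→fricative, +4), place distance 0 (glottal→glottal), same voicing; total 4. Next closest is /t/ at distance 5.

h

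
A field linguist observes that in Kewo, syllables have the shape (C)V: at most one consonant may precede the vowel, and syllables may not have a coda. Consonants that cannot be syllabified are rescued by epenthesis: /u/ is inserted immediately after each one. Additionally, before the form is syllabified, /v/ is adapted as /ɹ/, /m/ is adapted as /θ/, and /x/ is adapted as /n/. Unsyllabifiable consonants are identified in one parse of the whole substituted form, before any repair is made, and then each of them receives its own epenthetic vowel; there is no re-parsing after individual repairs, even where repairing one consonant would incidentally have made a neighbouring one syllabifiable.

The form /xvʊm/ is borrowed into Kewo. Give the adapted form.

Substitution: /x/ → /n/, /v/ → /ɹ/, /m/ → /θ/, giving /nɹʊθ/.
Under (C)V, the unsyllabifiable consonants are /n/, /θ/ (no codas are permitted; onsets are limited to one consonant).
Each unlicensed consonant becomes the onset of a new syllable: /n/ → /nu/, /θ/ → /θu/.

nuɹʊθu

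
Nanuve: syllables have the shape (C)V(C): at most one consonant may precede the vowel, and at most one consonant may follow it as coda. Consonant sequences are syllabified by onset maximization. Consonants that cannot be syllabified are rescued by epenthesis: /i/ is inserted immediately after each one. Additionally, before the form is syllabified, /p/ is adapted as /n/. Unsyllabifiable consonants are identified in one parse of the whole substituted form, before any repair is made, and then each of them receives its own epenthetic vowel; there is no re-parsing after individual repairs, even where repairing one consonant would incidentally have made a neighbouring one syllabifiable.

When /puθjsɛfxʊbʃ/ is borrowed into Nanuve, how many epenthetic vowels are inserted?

2

After substitution the input is /nuθjsɛfxʊbʃ/.
The unsyllabifiable consonants are /j/, /ʃ/; each receives one epenthetic vowel.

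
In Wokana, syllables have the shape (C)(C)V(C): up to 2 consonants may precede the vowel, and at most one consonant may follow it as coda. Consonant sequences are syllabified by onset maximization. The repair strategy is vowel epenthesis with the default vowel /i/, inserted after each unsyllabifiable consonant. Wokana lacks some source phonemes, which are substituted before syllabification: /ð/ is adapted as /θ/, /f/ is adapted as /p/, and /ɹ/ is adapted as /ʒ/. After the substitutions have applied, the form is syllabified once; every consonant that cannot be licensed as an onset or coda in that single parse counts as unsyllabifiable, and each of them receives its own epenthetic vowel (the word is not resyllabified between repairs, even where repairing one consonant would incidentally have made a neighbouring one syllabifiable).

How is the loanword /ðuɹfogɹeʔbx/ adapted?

Substitution: /ð/ → /θ/, /ɹ/ → /ʒ/, /f/ → /p/, giving /θuʒpogʒeʔbx/.
Under (C)(C)V(C), the unsyllabifiable consonants are /b/, /x/ (at most one coda consonant is licensed; onsets may contain at most 2 consonants).
Inserting the epenthetic vowel yields /b/ → /bi/, /x/ → /xi/.

θuʒpogʒeʔbixi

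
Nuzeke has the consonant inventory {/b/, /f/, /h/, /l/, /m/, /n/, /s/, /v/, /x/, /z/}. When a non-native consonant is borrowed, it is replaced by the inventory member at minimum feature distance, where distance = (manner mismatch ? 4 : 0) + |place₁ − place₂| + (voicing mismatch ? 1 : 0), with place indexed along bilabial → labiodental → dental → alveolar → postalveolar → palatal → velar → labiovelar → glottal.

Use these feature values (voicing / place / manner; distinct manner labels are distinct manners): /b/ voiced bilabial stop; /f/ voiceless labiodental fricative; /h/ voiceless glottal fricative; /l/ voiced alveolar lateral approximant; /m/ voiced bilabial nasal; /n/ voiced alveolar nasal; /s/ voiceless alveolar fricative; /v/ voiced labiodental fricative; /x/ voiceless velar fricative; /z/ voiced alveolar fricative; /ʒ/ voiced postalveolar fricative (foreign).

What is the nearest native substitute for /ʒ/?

/z/ is closest: same manner (fricative), place distance 1 (postalveolar→alveolar), same voicing; total 1. Next closest is /s/ at distance 2.

z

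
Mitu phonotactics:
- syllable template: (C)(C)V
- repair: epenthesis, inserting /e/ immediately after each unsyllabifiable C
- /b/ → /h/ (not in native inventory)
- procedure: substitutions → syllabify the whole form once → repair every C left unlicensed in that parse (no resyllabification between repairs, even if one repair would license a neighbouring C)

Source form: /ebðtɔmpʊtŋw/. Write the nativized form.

Substitution: /b/ → /h/, giving /ehðtɔmpʊtŋw/.
The consonants /h/, /t/, /ŋ/, /w/ cannot be parsed into a legal (C)(C)V syllable (no codas are permitted; onsets may contain at most 2 consonants).
Epenthesis after each stranded consonant: /h/ → /he/, /t/ → /te/, /ŋ/ → /ŋe/, /w/ → /we/.

eheðtɔmpʊteŋewe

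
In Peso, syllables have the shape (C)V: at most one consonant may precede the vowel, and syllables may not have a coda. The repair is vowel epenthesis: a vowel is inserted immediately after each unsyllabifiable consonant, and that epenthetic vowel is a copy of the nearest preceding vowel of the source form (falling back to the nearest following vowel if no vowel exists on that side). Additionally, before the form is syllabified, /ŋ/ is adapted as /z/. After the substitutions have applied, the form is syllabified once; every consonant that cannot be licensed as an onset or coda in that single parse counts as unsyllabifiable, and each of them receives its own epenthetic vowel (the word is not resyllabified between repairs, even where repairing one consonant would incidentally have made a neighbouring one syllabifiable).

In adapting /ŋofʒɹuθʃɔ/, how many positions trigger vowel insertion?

After substitution the input is /zofʒɹuθʃɔ/.
The unsyllabifiable consonants are /f/, /ʒ/, /θ/; each receives one epenthetic vowel.

3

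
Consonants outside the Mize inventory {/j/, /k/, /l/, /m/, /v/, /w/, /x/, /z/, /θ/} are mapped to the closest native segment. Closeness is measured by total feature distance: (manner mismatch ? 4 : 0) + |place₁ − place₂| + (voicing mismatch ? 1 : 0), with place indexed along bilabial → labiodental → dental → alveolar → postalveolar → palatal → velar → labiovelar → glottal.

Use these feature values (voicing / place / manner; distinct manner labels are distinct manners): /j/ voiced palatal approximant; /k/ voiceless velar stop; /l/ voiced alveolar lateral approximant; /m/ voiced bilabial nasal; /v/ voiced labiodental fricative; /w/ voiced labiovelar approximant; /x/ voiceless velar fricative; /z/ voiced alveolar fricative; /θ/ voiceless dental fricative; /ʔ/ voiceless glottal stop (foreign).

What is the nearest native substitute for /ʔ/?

/k/ is closest: same manner (stop), place distance 2 (glottal→velar), same voicing; total 2. Next closest is /w/ at distance 6.

k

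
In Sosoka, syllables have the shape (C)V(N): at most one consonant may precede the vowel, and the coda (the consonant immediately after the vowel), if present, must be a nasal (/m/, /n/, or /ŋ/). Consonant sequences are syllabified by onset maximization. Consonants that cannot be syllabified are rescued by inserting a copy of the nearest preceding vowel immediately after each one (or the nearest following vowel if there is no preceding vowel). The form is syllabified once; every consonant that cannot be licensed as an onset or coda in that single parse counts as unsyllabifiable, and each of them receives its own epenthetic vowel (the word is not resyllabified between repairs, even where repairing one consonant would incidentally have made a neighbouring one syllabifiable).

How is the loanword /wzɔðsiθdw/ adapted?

Under (C)V(N), the unsyllabifiable consonants are /w/, /ð/, /θ/, /d/, /w/ (only a nasal (/m/, /n/, or /ŋ/) is licensed in coda position; onsets are limited to one consonant).
Epenthesis after each stranded consonant: /w/ → /wɔ/, /ð/ → /ðɔ/, /θ/ → /θi/, /d/ → /di/, /w/ → /wi/.

wɔzɔðɔsiθidiwi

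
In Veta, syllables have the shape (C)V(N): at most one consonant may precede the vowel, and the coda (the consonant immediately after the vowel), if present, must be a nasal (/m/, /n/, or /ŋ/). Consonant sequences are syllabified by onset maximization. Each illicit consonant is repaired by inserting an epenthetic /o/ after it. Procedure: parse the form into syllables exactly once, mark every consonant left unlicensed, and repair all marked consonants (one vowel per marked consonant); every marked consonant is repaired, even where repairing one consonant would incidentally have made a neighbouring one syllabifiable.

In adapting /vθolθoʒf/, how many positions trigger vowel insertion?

The unsyllabifiable consonants are /v/, /l/, /ʒ/, /f/; each receives one epenthetic vowel.

4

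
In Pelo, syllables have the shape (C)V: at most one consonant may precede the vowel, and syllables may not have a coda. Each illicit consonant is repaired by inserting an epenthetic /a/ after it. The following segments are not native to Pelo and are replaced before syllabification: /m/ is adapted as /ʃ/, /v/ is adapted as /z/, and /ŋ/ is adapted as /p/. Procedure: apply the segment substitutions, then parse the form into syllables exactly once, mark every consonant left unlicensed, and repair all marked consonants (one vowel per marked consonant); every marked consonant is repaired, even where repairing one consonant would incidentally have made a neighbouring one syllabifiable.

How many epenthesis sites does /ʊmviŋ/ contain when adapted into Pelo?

After substitution the input is /ʊʃzip/.
The unsyllabifiable consonants are /ʃ/, /p/; each receives one epenthetic vowel.

2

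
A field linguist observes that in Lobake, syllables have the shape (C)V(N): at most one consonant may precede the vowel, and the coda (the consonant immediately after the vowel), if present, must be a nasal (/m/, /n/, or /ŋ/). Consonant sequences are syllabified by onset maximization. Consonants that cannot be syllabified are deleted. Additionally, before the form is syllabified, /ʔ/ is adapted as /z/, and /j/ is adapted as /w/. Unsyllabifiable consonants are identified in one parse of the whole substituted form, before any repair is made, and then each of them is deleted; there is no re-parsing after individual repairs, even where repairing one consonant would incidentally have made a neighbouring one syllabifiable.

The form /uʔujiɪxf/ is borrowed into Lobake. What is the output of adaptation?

Substitution: /ʔ/ → /z/, /j/ → /w/, giving /uzuwiɪxf/.
Under (C)V(N), the unsyllabifiable consonants are /x/, /f/ (only a nasal (/m/, /n/, or /ŋ/) is licensed in coda position; onsets are limited to one consonant).
Each unlicensed consonant is deleted: /x/, /f/.

uzuwiɪ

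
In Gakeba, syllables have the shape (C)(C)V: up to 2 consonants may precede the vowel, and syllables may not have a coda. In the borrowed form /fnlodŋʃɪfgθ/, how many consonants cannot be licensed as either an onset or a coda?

Under (C)(C)V, the unsyllabifiable consonants are /f/, /d/, /f/, /g/, /θ/ (no codas are permitted; onsets may contain at most 2 consonants).

5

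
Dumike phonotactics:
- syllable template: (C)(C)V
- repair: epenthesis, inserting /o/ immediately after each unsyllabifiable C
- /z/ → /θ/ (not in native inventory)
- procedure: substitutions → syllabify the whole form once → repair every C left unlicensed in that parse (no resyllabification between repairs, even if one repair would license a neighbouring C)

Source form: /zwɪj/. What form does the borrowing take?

θwɪjo

Substitution: /z/ → /θ/, giving /θwɪj/.
Under (C)(C)V, the unsyllabifiable consonants are /j/ (no codas are permitted; onsets may contain at most 2 consonants).
Inserting the epenthetic vowel yields /j/ → /jo/.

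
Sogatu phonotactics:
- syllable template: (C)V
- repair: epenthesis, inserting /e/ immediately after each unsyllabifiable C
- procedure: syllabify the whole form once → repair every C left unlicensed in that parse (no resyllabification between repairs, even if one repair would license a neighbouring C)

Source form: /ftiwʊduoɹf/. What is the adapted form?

fetiwʊduoɹefe

The consonants /f/, /ɹ/, /f/ cannot be parsed into a legal (C)V syllable (no codas are permitted; onsets are limited to one consonant).
Each unlicensed consonant becomes the onset of a new syllable: /f/ → /fe/, /ɹ/ → /ɹe/, /f/ → /fe/.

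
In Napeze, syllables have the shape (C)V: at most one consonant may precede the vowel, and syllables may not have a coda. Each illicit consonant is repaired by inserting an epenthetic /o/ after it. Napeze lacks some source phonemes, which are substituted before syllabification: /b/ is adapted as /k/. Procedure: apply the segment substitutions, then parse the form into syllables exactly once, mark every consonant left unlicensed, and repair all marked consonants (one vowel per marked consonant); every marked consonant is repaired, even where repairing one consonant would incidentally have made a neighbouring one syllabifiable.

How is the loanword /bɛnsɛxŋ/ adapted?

kɛnosɛxoŋo

Substitution: /b/ → /k/, giving /kɛnsɛxŋ/.
The consonants /n/, /x/, /ŋ/ cannot be parsed into a legal (C)V syllable (no codas are permitted; onsets are limited to one consonant).
Each unlicensed consonant becomes the onset of a new syllable: /n/ → /no/, /x/ → /xo/, /ŋ/ → /ŋo/.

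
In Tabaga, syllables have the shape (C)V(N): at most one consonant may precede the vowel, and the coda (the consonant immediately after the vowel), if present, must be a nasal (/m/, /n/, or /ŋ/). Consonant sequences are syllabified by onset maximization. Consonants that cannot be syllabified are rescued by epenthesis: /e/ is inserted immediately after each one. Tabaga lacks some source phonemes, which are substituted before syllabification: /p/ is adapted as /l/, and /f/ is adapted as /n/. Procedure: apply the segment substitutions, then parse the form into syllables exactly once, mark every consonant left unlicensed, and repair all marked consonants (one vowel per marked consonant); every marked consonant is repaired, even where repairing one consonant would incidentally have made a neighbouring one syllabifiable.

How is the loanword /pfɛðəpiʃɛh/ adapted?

lenɛðəliʃɛhe

Substitution: /p/ → /l/, /f/ → /n/, giving /lnɛðəliʃɛh/.
Syllabifying with onset maximization leaves /l/, /h/ stranded (only a nasal (/m/, /n/, or /ŋ/) is licensed in coda position; onsets are limited to one consonant).
Each unlicensed consonant becomes the onset of a new syllable: /l/ → /le/, /h/ → /he/.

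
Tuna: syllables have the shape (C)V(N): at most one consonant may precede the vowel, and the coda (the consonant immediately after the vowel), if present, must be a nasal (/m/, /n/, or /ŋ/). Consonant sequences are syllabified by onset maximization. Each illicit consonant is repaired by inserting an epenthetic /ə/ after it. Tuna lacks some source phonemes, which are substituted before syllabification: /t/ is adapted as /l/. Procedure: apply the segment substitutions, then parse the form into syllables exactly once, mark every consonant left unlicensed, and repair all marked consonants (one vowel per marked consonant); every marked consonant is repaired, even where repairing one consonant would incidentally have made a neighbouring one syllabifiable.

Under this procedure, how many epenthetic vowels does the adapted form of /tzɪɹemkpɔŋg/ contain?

After substitution the input is /lzɪɹemkpɔŋg/.
The unsyllabifiable consonants are /l/, /k/, /g/; each receives one epenthetic vowel.

3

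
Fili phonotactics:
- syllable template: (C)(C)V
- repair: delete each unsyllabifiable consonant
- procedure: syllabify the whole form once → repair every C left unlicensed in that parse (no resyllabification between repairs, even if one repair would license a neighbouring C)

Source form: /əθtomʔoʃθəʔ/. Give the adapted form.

The consonants /ʔ/ cannot be parsed into a legal (C)(C)V syllable (no codas are permitted; onsets may contain at most 2 consonants).
Each unlicensed consonant is deleted: /ʔ/.

əθtomʔoʃθə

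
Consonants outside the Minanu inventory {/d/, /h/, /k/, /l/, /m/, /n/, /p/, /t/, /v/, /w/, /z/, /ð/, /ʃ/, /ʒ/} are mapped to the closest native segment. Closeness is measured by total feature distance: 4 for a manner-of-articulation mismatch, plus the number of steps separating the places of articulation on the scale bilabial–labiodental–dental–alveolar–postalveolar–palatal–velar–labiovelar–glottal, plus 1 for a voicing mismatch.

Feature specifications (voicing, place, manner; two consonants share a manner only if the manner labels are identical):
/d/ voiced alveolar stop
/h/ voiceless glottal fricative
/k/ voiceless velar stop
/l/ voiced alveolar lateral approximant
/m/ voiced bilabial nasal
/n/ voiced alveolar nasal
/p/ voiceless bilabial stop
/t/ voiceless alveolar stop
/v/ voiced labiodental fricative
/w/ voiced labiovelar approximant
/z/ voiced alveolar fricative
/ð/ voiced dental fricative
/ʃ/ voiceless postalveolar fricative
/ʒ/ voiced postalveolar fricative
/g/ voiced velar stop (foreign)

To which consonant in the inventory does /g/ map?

/k/ is closest: same manner (stop), place distance 0 (velar→velar), voicing differs (+1); total 1. Next closest is /d/ at distance 3.

k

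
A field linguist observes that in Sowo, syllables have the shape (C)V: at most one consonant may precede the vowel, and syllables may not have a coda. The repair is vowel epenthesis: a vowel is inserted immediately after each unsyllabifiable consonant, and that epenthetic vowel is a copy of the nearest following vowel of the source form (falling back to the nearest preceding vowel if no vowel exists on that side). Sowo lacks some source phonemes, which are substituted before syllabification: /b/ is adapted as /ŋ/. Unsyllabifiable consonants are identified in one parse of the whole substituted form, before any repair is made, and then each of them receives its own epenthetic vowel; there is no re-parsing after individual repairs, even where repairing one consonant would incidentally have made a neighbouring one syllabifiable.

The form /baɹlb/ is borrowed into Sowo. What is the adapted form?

ŋaɹalaŋa

Substitution: /b/ → /ŋ/, giving /ŋaɹlŋ/.
Under (C)V, the unsyllabifiable consonants are /ɹ/, /l/, /ŋ/ (no codas are permitted; onsets are limited to one consonant).
Each unlicensed consonant becomes the onset of a new syllable: /ɹ/ → /ɹa/, /l/ → /la/, /ŋ/ → /ŋa/.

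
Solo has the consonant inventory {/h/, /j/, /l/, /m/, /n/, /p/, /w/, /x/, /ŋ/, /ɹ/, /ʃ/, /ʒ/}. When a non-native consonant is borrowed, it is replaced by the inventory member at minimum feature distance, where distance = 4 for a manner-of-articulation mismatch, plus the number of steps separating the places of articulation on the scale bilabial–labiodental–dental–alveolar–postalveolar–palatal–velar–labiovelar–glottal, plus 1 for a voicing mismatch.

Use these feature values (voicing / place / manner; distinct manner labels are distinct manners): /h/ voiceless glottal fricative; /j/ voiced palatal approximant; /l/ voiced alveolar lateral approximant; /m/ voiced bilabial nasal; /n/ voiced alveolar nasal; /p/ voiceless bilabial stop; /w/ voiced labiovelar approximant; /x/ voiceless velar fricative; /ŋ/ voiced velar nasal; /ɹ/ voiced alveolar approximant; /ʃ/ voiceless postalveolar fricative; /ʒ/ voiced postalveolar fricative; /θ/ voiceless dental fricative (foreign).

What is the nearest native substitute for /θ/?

/ʃ/ is closest: same manner (fricative), place distance 2 (dental→postalveolar), same voicing; total 2. Next closest is /ʒ/ at distance 3.

ʃ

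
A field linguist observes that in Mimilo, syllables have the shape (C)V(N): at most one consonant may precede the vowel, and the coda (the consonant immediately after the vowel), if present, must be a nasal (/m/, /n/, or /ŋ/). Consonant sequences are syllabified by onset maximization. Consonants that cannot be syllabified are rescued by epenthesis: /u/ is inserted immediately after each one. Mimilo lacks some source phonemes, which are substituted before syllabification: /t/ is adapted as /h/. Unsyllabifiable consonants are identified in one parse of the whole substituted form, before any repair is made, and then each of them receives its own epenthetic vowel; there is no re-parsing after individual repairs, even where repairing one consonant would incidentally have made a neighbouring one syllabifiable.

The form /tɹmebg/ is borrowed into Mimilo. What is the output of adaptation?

huɹumebugu

Substitution: /t/ → /h/, giving /hɹmebg/.
The consonants /h/, /ɹ/, /b/, /g/ cannot be parsed into a legal (C)V(N) syllable (only a nasal (/m/, /n/, or /ŋ/) is licensed in coda position; onsets are limited to one consonant).
Epenthesis after each stranded consonant: /h/ → /hu/, /ɹ/ → /ɹu/, /b/ → /bu/, /g/ → /gu/.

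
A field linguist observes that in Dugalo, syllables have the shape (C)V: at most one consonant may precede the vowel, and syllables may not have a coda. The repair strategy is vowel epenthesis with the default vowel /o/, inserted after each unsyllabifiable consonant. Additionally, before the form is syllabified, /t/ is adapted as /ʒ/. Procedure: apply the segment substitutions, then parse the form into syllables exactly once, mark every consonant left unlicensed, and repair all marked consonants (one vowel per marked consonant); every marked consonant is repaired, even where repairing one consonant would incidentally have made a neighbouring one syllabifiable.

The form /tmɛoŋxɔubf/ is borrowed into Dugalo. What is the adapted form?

ʒomɛoŋoxɔubofo

Substitution: /t/ → /ʒ/, giving /ʒmɛoŋxɔubf/.
Syllabifying with onset maximization leaves /ʒ/, /ŋ/, /b/, /f/ stranded (no codas are permitted; onsets are limited to one consonant).
Epenthesis after each stranded consonant: /ʒ/ → /ʒo/, /ŋ/ → /ŋo/, /b/ → /bo/, /f/ → /fo/.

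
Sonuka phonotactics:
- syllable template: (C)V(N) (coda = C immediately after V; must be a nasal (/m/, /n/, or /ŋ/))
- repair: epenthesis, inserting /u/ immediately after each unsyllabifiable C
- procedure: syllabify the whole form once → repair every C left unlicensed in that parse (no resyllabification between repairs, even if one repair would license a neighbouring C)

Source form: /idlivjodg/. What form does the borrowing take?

idulivujodugu

Under (C)V(N), the unsyllabifiable consonants are /d/, /v/, /d/, /g/ (only a nasal (/m/, /n/, or /ŋ/) is licensed in coda position; onsets are limited to one consonant).
Inserting the epenthetic vowel yields /d/ → /du/, /v/ → /vu/, /d/ → /du/, /g/ → /gu/.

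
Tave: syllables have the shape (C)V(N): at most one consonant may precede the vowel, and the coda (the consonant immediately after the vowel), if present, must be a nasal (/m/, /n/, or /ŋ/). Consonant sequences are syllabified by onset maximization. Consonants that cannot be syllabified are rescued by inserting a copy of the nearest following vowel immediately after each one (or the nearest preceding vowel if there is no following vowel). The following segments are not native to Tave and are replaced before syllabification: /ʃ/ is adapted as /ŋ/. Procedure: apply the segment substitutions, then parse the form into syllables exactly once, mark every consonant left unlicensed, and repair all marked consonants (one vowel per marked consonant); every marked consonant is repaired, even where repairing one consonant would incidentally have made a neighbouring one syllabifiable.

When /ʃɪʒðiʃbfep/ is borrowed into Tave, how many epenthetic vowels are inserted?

After substitution the input is /ŋɪʒðiŋbfep/.
The unsyllabifiable consonants are /ʒ/, /b/, /p/; each receives one epenthetic vowel.

3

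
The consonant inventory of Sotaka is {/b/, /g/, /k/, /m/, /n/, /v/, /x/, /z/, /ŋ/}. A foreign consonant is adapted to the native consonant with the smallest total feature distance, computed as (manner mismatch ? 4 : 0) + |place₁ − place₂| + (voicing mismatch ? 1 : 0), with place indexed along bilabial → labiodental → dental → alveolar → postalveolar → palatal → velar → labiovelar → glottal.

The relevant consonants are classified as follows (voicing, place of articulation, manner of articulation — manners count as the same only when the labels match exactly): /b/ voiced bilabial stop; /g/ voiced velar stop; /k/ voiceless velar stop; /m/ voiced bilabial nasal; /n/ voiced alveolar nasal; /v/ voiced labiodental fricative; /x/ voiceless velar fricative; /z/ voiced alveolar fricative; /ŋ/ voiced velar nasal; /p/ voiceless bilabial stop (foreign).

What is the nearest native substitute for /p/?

b

/b/ is closest: same manner (stop), place distance 0 (bilabial→bilabial), voicing differs (+1); total 1. Next closest is /m/ at distance 5.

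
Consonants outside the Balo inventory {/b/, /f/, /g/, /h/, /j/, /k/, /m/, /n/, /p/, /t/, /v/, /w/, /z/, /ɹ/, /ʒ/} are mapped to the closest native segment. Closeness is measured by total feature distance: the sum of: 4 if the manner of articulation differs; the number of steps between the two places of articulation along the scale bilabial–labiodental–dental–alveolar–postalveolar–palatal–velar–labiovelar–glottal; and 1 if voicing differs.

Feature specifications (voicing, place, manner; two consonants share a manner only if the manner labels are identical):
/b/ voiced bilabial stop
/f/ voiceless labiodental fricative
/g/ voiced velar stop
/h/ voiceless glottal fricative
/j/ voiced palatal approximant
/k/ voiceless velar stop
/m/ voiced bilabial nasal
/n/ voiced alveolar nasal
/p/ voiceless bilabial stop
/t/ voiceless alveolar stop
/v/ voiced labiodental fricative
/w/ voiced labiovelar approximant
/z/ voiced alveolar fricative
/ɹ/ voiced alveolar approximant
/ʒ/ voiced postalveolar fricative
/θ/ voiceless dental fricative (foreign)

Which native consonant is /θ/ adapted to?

f

/f/ is closest: same manner (fricative), place distance 1 (dental→labiodental), same voicing; total 1. Next closest is /v/ at distance 2.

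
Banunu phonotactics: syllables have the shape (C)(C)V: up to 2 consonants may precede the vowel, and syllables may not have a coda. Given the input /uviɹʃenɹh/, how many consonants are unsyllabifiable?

3

The consonants /n/, /ɹ/, /h/ cannot be parsed into a legal (C)(C)V syllable (no codas are permitted; onsets may contain at most 2 consonants).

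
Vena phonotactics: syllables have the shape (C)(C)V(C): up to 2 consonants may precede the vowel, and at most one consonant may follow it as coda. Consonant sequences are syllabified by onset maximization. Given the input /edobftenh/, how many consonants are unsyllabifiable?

1

The consonants /h/ cannot be parsed into a legal (C)(C)V(C) syllable (at most one coda consonant is licensed; onsets may contain at most 2 consonants).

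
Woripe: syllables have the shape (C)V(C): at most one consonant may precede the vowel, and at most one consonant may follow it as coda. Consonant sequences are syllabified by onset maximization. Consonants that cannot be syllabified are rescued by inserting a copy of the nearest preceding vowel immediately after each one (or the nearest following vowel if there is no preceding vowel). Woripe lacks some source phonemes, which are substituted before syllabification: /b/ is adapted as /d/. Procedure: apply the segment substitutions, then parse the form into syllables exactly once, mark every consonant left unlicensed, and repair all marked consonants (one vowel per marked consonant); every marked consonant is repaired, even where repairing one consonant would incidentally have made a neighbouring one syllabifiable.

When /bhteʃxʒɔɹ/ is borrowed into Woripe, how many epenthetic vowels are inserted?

3

After substitution the input is /dhteʃxʒɔɹ/.
The unsyllabifiable consonants are /d/, /h/, /x/; each receives one epenthetic vowel.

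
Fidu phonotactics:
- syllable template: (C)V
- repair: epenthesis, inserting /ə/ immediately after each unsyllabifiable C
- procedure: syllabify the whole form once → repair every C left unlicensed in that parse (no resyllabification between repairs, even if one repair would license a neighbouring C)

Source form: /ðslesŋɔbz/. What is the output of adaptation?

The consonants /ð/, /s/, /s/, /b/, /z/ cannot be parsed into a legal (C)V syllable (no codas are permitted; onsets are limited to one consonant).
Inserting the epenthetic vowel yields /ð/ → /ðə/, /s/ → /sə/, /s/ → /sə/, /b/ → /bə/, /z/ → /zə/.

ðəsəlesəŋɔbəzə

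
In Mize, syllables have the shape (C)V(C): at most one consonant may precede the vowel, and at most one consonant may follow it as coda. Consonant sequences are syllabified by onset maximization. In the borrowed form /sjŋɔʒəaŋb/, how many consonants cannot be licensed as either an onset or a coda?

3

The consonants /s/, /j/, /b/ cannot be parsed into a legal (C)V(C) syllable (at most one coda consonant is licensed; onsets are limited to one consonant).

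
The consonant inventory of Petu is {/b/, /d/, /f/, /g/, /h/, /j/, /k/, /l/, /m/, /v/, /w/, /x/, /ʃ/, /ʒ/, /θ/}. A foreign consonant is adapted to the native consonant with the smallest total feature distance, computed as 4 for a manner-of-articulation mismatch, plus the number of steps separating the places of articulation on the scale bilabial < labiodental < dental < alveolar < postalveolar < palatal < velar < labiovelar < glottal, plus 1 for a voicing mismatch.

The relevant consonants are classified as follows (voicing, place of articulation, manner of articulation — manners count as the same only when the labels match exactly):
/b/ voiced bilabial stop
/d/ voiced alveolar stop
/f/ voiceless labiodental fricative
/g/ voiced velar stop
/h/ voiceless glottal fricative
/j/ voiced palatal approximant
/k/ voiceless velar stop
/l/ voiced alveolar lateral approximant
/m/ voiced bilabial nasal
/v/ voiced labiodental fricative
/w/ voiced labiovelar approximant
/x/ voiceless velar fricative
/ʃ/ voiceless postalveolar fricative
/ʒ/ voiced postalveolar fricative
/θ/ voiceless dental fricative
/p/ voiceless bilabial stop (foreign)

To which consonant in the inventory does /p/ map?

/b/ is closest: same manner (stop), place distance 0 (bilabial→bilabial), voicing differs (+1); total 1. Next closest is /d/ at distance 4.

b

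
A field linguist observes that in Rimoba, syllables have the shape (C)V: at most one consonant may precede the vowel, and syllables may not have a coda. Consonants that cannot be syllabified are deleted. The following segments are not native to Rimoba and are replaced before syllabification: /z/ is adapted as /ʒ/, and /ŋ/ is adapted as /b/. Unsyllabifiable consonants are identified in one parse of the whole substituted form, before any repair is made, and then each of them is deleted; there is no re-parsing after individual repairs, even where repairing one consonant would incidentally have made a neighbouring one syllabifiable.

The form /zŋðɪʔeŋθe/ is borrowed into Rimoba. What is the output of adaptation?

Substitution: /z/ → /ʒ/, /ŋ/ → /b/, giving /ʒbðɪʔebθe/.
Under (C)V, the unsyllabifiable consonants are /ʒ/, /b/, /b/ (no codas are permitted; onsets are limited to one consonant).
Deleting the stranded consonants removes /ʒ/, /b/, /b/.

ðɪʔeθe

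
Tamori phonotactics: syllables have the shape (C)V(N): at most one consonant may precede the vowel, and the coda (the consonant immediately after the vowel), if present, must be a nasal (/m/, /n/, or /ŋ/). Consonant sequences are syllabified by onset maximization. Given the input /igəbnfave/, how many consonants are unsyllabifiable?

Syllabifying with onset maximization leaves /b/, /n/ stranded (only a nasal (/m/, /n/, or /ŋ/) is licensed in coda position; onsets are limited to one consonant).

2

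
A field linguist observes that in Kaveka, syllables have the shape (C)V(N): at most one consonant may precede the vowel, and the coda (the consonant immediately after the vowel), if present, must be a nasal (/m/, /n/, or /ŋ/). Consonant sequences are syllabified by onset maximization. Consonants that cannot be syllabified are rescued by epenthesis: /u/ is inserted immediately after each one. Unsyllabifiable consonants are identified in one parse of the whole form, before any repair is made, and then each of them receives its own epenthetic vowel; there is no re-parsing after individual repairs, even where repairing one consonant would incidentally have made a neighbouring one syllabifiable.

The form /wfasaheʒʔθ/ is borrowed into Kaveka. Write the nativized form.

The consonants /w/, /ʒ/, /ʔ/, /θ/ cannot be parsed into a legal (C)V(N) syllable (only a nasal (/m/, /n/, or /ŋ/) is licensed in coda position; onsets are limited to one consonant).
Inserting the epenthetic vowel yields /w/ → /wu/, /ʒ/ → /ʒu/, /ʔ/ → /ʔu/, /θ/ → /θu/.

wufasaheʒuʔuθu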